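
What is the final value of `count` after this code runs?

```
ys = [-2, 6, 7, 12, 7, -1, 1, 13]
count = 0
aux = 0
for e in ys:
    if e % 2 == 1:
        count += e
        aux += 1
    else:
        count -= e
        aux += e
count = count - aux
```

-10

e=-2: not odd, count = 0-(-2) = 2; aux=-2
e=6: not odd, count = 2-6 = -4; aux=4
e=7: odd, count = (-4)+7 = 3; aux=5
e=12: not odd, count = 3-12 = -9; aux=17
e=7: odd, count = (-9)+7 = -2; aux=18
e=-1: odd, count = (-2)+(-1) = -3; aux=19
e=1: odd, count = (-3)+1 = -2; aux=20
e=13: odd, count = (-2)+13 = 11; aux=21
count-aux = 11-21 = -10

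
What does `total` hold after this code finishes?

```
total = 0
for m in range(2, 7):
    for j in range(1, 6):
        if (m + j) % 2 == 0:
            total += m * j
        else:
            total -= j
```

105

m=2,j=1: odd sum, total = 0-1 = -1
m=2,j=2: even sum, total = (-1)+4 = 3
m=2,j=3: odd sum, total = 3-3 = 0
m=2,j=4: even sum, total = 0+8 = 8
m=2,j=5: odd sum, total = 8-5 = 3
m=3,j=1: even sum, total = 3+3 = 6
m=3,j=2: odd sum, total = 6-2 = 4
m=3,j=3: even sum, total = 4+9 = 13
m=3,j=4: odd sum, total = 13-4 = 9
m=3,j=5: even sum, total = 9+15 = 24
m=4,j=1: odd sum, total = 24-1 = 23
m=4,j=2: even sum, total = 23+8 = 31
m=4,j=3: odd sum, total = 31-3 = 28
m=4,j=4: even sum, total = 28+16 = 44
m=4,j=5: odd sum, total = 44-5 = 39
m=5,j=1: even sum, total = 39+5 = 44
m=5,j=2: odd sum, total = 44-2 = 42
m=5,j=3: even sum, total = 42+15 = 57
m=5,j=4: odd sum, total = 57-4 = 53
m=5,j=5: even sum, total = 53+25 = 78
m=6,j=1: odd sum, total = 78-1 = 77
m=6,j=2: even sum, total = 77+12 = 89
m=6,j=3: odd sum, total = 89-3 = 86
m=6,j=4: even sum, total = 86+24 = 110
m=6,j=5: odd sum, total = 110-5 = 105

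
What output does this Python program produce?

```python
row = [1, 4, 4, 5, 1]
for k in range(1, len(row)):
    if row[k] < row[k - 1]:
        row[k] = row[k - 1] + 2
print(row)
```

k=1: 4>=1, unchanged → [1, 4, 4, 5, 1]
k=2: 4>=4, unchanged → [1, 4, 4, 5, 1]
k=3: 5>=4, unchanged → [1, 4, 4, 5, 1]
k=4: 1<5, row[4] = 5+2 = 7 → [1, 4, 4, 5, 7]

[1, 4, 4, 5, 7]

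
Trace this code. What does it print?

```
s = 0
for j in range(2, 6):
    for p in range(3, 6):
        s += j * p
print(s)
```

168

j=2,p=3: s = 0+6 = 6
j=2,p=4: s = 6+8 = 14
j=2,p=5: s = 14+10 = 24
j=3,p=3: s = 24+9 = 33
j=3,p=4: s = 33+12 = 45
j=3,p=5: s = 45+15 = 60
j=4,p=3: s = 60+12 = 72
j=4,p=4: s = 72+16 = 88
j=4,p=5: s = 88+20 = 108
j=5,p=3: s = 108+15 = 123
j=5,p=4: s = 123+20 = 143
j=5,p=5: s = 143+25 = 168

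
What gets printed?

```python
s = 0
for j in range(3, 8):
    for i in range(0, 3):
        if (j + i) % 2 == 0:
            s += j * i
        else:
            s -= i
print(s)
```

27

j=3,i=0: odd sum, s = 0-0 = 0
j=3,i=1: even sum, s = 0+3 = 3
j=3,i=2: odd sum, s = 3-2 = 1
j=4,i=0: even sum, s = 1+0 = 1
j=4,i=1: odd sum, s = 1-1 = 0
j=4,i=2: even sum, s = 0+8 = 8
j=5,i=0: odd sum, s = 8-0 = 8
j=5,i=1: even sum, s = 8+5 = 13
j=5,i=2: odd sum, s = 13-2 = 11
j=6,i=0: even sum, s = 11+0 = 11
j=6,i=1: odd sum, s = 11-1 = 10
j=6,i=2: even sum, s = 10+12 = 22
j=7,i=0: odd sum, s = 22-0 = 22
j=7,i=1: even sum, s = 22+7 = 29
j=7,i=2: odd sum, s = 29-2 = 27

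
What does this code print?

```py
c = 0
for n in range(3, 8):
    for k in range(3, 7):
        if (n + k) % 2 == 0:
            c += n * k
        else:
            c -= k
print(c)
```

n=3,k=3: even sum, c = 0+9 = 9
n=3,k=4: odd sum, c = 9-4 = 5
n=3,k=5: even sum, c = 5+15 = 20
n=3,k=6: odd sum, c = 20-6 = 14
n=4,k=3: odd sum, c = 14-3 = 11
n=4,k=4: even sum, c = 11+16 = 27
n=4,k=5: odd sum, c = 27-5 = 22
n=4,k=6: even sum, c = 22+24 = 46
n=5,k=3: even sum, c = 46+15 = 61
n=5,k=4: odd sum, c = 61-4 = 57
n=5,k=5: even sum, c = 57+25 = 82
n=5,k=6: odd sum, c = 82-6 = 76
n=6,k=3: odd sum, c = 76-3 = 73
n=6,k=4: even sum, c = 73+24 = 97
n=6,k=5: odd sum, c = 97-5 = 92
n=6,k=6: even sum, c = 92+36 = 128
n=7,k=3: even sum, c = 128+21 = 149
n=7,k=4: odd sum, c = 149-4 = 145
n=7,k=5: even sum, c = 145+35 = 180
n=7,k=6: odd sum, c = 180-6 = 174

174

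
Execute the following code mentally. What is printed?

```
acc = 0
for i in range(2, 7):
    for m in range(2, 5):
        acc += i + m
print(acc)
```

i=2,m=2: acc = 0+4 = 4
i=2,m=3: acc = 4+5 = 9
i=2,m=4: acc = 9+6 = 15
i=3,m=2: acc = 15+5 = 20
i=3,m=3: acc = 20+6 = 26
i=3,m=4: acc = 26+7 = 33
i=4,m=2: acc = 33+6 = 39
i=4,m=3: acc = 39+7 = 46
i=4,m=4: acc = 46+8 = 54
i=5,m=2: acc = 54+7 = 61
i=5,m=3: acc = 61+8 = 69
i=5,m=4: acc = 69+9 = 78
i=6,m=2: acc = 78+8 = 86
i=6,m=3: acc = 86+9 = 95
i=6,m=4: acc = 95+10 = 105

105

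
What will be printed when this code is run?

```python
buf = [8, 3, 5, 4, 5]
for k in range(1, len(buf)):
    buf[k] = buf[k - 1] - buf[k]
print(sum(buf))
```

0

k=1: buf[1] = 8-3 = 5 → [8, 5, 5, 4, 5]
k=2: buf[2] = 5-5 = 0 → [8, 5, 0, 4, 5]
k=3: buf[3] = 0-4 = -4 → [8, 5, 0, -4, 5]
k=4: buf[4] = (-4)-5 = -9 → [8, 5, 0, -4, -9]
sum = 0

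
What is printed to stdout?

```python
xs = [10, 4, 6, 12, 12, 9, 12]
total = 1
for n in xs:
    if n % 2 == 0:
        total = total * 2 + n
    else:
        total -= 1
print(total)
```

578

n=10: even, total = 1*2+10 = 12
n=4: even, total = 12*2+4 = 28
n=6: even, total = 28*2+6 = 62
n=12: even, total = 62*2+12 = 136
n=12: even, total = 136*2+12 = 284
n=9: not even, total = 284-1 = 283
n=12: even, total = 283*2+12 = 578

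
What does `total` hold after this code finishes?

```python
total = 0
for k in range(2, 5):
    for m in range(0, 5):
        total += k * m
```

k=2,m=0: total = 0+0 = 0
k=2,m=1: total = 0+2 = 2
k=2,m=2: total = 2+4 = 6
k=2,m=3: total = 6+6 = 12
k=2,m=4: total = 12+8 = 20
k=3,m=0: total = 20+0 = 20
k=3,m=1: total = 20+3 = 23
k=3,m=2: total = 23+6 = 29
k=3,m=3: total = 29+9 = 38
k=3,m=4: total = 38+12 = 50
k=4,m=0: total = 50+0 = 50
k=4,m=1: total = 50+4 = 54
k=4,m=2: total = 54+8 = 62
k=4,m=3: total = 62+12 = 74
k=4,m=4: total = 74+16 = 90

90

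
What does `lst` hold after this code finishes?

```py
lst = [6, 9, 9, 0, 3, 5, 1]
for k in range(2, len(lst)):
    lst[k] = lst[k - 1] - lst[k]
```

k=2: lst[2] = 9-9 = 0 → [6, 9, 0, 0, 3, 5, 1]
k=3: lst[3] = 0-0 = 0 → [6, 9, 0, 0, 3, 5, 1]
k=4: lst[4] = 0-3 = -3 → [6, 9, 0, 0, -3, 5, 1]
k=5: lst[5] = (-3)-5 = -8 → [6, 9, 0, 0, -3, -8, 1]
k=6: lst[6] = (-8)-1 = -9 → [6, 9, 0, 0, -3, -8, -9]

[6, 9, 0, 0, -3, -8, -9]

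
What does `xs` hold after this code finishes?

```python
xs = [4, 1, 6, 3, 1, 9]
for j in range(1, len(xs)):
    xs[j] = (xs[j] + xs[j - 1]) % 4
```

j=1: xs[1] = (1+4)%4 = 1 → [4, 1, 6, 3, 1, 9]
j=2: xs[2] = (6+1)%4 = 3 → [4, 1, 3, 3, 1, 9]
j=3: xs[3] = (3+3)%4 = 2 → [4, 1, 3, 2, 1, 9]
j=4: xs[4] = (1+2)%4 = 3 → [4, 1, 3, 2, 3, 9]
j=5: xs[5] = (9+3)%4 = 0 → [4, 1, 3, 2, 3, 0]

[4, 1, 3, 2, 3, 0]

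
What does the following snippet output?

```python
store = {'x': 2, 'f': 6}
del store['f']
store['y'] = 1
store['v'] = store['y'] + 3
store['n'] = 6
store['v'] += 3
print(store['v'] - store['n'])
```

del 'f' → {'x': 2}
store['y'] = 1 → {'x': 2, 'y': 1}
store['v'] = store['y']+3 = 4 → {'x': 2, 'y': 1, 'v': 4}
store['n'] = 6 → {'x': 2, 'y': 1, 'v': 4, 'n': 6}
store['v'] = 4+3 = 7 → {'x': 2, 'y': 1, 'v': 7, 'n': 6}
store['v']-store['n'] = 7-6 = 1

1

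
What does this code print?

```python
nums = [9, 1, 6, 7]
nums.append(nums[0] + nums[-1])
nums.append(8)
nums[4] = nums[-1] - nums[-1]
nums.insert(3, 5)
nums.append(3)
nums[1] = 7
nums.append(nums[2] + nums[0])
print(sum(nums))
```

append nums[0]+nums[-1] = 9+7 = 16 → [9, 1, 6, 7, 16]
append 8 → [9, 1, 6, 7, 16, 8]
nums[4] = nums[-1]-nums[-1] = 8-8 = 0 → [9, 1, 6, 7, 0, 8]
insert 5 at 3 → [9, 1, 6, 5, 7, 0, 8]
append 3 → [9, 1, 6, 5, 7, 0, 8, 3]
nums[1] = 7 → [9, 7, 6, 5, 7, 0, 8, 3]
append nums[2]+nums[0] = 6+9 = 15 → [9, 7, 6, 5, 7, 0, 8, 3, 15]
sum = 60

60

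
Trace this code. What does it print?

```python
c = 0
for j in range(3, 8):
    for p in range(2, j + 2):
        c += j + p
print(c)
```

240

j=3,p=2: c = 0+5 = 5
j=3,p=3: c = 5+6 = 11
j=3,p=4: c = 11+7 = 18
j=4,p=2: c = 18+6 = 24
j=4,p=3: c = 24+7 = 31
j=4,p=4: c = 31+8 = 39
j=4,p=5: c = 39+9 = 48
j=5,p=2: c = 48+7 = 55
j=5,p=3: c = 55+8 = 63
j=5,p=4: c = 63+9 = 72
j=5,p=5: c = 72+10 = 82
j=5,p=6: c = 82+11 = 93
j=6,p=2: c = 93+8 = 101
j=6,p=3: c = 101+9 = 110
j=6,p=4: c = 110+10 = 120
j=6,p=5: c = 120+11 = 131
j=6,p=6: c = 131+12 = 143
j=6,p=7: c = 143+13 = 156
j=7,p=2: c = 156+9 = 165
j=7,p=3: c = 165+10 = 175
j=7,p=4: c = 175+11 = 186
j=7,p=5: c = 186+12 = 198
j=7,p=6: c = 198+13 = 211
j=7,p=7: c = 211+14 = 225
j=7,p=8: c = 225+15 = 240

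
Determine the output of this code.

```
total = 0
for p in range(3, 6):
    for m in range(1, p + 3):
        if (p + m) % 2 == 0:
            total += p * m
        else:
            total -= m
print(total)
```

128

p=3,m=1: even sum, total = 0+3 = 3
p=3,m=2: odd sum, total = 3-2 = 1
p=3,m=3: even sum, total = 1+9 = 10
p=3,m=4: odd sum, total = 10-4 = 6
p=3,m=5: even sum, total = 6+15 = 21
p=4,m=1: odd sum, total = 21-1 = 20
p=4,m=2: even sum, total = 20+8 = 28
p=4,m=3: odd sum, total = 28-3 = 25
p=4,m=4: even sum, total = 25+16 = 41
p=4,m=5: odd sum, total = 41-5 = 36
p=4,m=6: even sum, total = 36+24 = 60
p=5,m=1: even sum, total = 60+5 = 65
p=5,m=2: odd sum, total = 65-2 = 63
p=5,m=3: even sum, total = 63+15 = 78
p=5,m=4: odd sum, total = 78-4 = 74
p=5,m=5: even sum, total = 74+25 = 99
p=5,m=6: odd sum, total = 99-6 = 93
p=5,m=7: even sum, total = 93+35 = 128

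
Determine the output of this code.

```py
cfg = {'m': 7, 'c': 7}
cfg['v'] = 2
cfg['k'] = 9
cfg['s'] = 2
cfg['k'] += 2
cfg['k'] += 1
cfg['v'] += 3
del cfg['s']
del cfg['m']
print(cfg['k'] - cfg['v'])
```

7

cfg['v'] = 2 → {'m': 7, 'c': 7, 'v': 2}
cfg['k'] = 9 → {'m': 7, 'c': 7, 'v': 2, 'k': 9}
cfg['s'] = 2 → {'m': 7, 'c': 7, 'v': 2, 'k': 9, 's': 2}
cfg['k'] = 9+2 = 11 → {'m': 7, 'c': 7, 'v': 2, 'k': 11, 's': 2}
cfg['k'] = 11+1 = 12 → {'m': 7, 'c': 7, 'v': 2, 'k': 12, 's': 2}
cfg['v'] = 2+3 = 5 → {'m': 7, 'c': 7, 'v': 5, 'k': 12, 's': 2}
del 's' → {'m': 7, 'c': 7, 'v': 5, 'k': 12}
del 'm' → {'c': 7, 'v': 5, 'k': 12}
cfg['k']-cfg['v'] = 12-5 = 7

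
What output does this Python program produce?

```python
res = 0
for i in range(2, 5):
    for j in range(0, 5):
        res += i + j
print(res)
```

75

i=2,j=0: res = 0+2 = 2
i=2,j=1: res = 2+3 = 5
i=2,j=2: res = 5+4 = 9
i=2,j=3: res = 9+5 = 14
i=2,j=4: res = 14+6 = 20
i=3,j=0: res = 20+3 = 23
i=3,j=1: res = 23+4 = 27
i=3,j=2: res = 27+5 = 32
i=3,j=3: res = 32+6 = 38
i=3,j=4: res = 38+7 = 45
i=4,j=0: res = 45+4 = 49
i=4,j=1: res = 49+5 = 54
i=4,j=2: res = 54+6 = 60
i=4,j=3: res = 60+7 = 67
i=4,j=4: res = 67+8 = 75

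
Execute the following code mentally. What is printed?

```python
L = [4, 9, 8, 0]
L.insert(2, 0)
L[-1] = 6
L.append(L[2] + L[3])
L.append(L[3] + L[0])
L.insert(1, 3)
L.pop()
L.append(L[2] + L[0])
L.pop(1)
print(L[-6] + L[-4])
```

17

insert 0 at 2 → [4, 9, 0, 8, 0]
L[-1] = 6 → [4, 9, 0, 8, 6]
append L[2]+L[3] = 0+8 = 8 → [4, 9, 0, 8, 6, 8]
append L[3]+L[0] = 8+4 = 12 → [4, 9, 0, 8, 6, 8, 12]
insert 3 at 1 → [4, 3, 9, 0, 8, 6, 8, 12]
pop() removes 12 → [4, 3, 9, 0, 8, 6, 8]
append L[2]+L[0] = 9+4 = 13 → [4, 3, 9, 0, 8, 6, 8, 13]
pop(1) removes 3 → [4, 9, 0, 8, 6, 8, 13]
L[-6]+L[-4] = 9+8 = 17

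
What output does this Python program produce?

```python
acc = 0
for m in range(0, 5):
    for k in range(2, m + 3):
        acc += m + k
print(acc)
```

m=0,k=2: acc = 0+2 = 2
m=1,k=2: acc = 2+3 = 5
m=1,k=3: acc = 5+4 = 9
m=2,k=2: acc = 9+4 = 13
m=2,k=3: acc = 13+5 = 18
m=2,k=4: acc = 18+6 = 24
m=3,k=2: acc = 24+5 = 29
m=3,k=3: acc = 29+6 = 35
m=3,k=4: acc = 35+7 = 42
m=3,k=5: acc = 42+8 = 50
m=4,k=2: acc = 50+6 = 56
m=4,k=3: acc = 56+7 = 63
m=4,k=4: acc = 63+8 = 71
m=4,k=5: acc = 71+9 = 80
m=4,k=6: acc = 80+10 = 90

90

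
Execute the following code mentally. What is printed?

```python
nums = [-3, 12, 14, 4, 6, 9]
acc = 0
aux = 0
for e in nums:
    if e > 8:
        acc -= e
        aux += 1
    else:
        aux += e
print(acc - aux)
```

e=-3: not >8; aux=-3
e=12: >8, acc = 0-12 = -12; aux=-2
e=14: >8, acc = (-12)-14 = -26; aux=-1
e=4: not >8; aux=3
e=6: not >8; aux=9
e=9: >8, acc = (-26)-9 = -35; aux=10
acc-aux = (-35)-10 = -45

-45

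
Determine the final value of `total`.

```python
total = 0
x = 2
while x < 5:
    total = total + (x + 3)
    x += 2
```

12

x=2: total = 0+5 = 5
x=4: total = 5+7 = 12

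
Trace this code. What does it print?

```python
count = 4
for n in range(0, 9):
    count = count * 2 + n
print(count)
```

2550

n=0: count = 4*2+0 = 8
n=1: count = 8*2+1 = 17
n=2: count = 17*2+2 = 36
n=3: count = 36*2+3 = 75
n=4: count = 75*2+4 = 154
n=5: count = 154*2+5 = 313
n=6: count = 313*2+6 = 632
n=7: count = 632*2+7 = 1271
n=8: count = 1271*2+8 = 2550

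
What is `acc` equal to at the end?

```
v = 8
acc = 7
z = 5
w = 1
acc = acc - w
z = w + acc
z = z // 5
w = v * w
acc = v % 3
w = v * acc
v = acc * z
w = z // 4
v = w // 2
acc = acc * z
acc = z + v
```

acc = 7-1 = 6
z = 1+6 = 7
z = 7//5 = 1
w = 8*1 = 8
acc = 8%3 = 2
w = 8*2 = 16
v = 2*1 = 2
w = 1//4 = 0
v = 0//2 = 0
acc = 2*1 = 2
acc = 1+0 = 1

1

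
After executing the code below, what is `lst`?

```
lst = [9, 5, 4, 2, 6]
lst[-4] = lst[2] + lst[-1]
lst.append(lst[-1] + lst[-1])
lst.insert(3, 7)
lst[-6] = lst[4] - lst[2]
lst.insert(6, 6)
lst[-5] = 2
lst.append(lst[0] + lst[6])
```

lst[-4] = lst[2]+lst[-1] = 4+6 = 10 → [9, 10, 4, 2, 6]
append lst[-1]+lst[-1] = 6+6 = 12 → [9, 10, 4, 2, 6, 12]
insert 7 at 3 → [9, 10, 4, 7, 2, 6, 12]
lst[-6] = lst[4]-lst[2] = 2-4 = -2 → [9, -2, 4, 7, 2, 6, 12]
insert 6 at 6 → [9, -2, 4, 7, 2, 6, 6, 12]
lst[-5] = 2 → [9, -2, 4, 2, 2, 6, 6, 12]
append lst[0]+lst[6] = 9+6 = 15 → [9, -2, 4, 2, 2, 6, 6, 12, 15]

[9, -2, 4, 2, 2, 6, 6, 12, 15]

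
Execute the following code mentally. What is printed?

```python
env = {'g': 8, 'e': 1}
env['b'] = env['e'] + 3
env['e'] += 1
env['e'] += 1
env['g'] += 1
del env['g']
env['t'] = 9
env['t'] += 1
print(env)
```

env['b'] = env['e']+3 = 4 → {'g': 8, 'e': 1, 'b': 4}
env['e'] = 1+1 = 2 → {'g': 8, 'e': 2, 'b': 4}
env['e'] = 2+1 = 3 → {'g': 8, 'e': 3, 'b': 4}
env['g'] = 8+1 = 9 → {'g': 9, 'e': 3, 'b': 4}
del 'g' → {'e': 3, 'b': 4}
env['t'] = 9 → {'e': 3, 'b': 4, 't': 9}
env['t'] = 9+1 = 10 → {'e': 3, 'b': 4, 't': 10}

{'e': 3, 'b': 4, 't': 10}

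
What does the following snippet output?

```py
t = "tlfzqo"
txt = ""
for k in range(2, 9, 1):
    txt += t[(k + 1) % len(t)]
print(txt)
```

zqotlfz

k=2: add t[3]='z' → 'z'
k=3: add t[4]='q' → 'zq'
k=4: add t[5]='o' → 'zqo'
k=5: add t[0]='t' → 'zqot'
k=6: add t[1]='l' → 'zqotl'
k=7: add t[2]='f' → 'zqotlf'
k=8: add t[3]='z' → 'zqotlfz'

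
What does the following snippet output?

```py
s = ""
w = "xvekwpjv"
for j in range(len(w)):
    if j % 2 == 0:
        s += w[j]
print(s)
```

xewj

j=0: add 'x' → 'x'
j=1: skip
j=2: add 'e' → 'xe'
j=3: skip
j=4: add 'w' → 'xew'
j=5: skip
j=6: add 'j' → 'xewj'
j=7: skip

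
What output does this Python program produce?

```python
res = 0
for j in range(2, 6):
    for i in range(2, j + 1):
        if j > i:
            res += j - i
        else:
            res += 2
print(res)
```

18

j=2,i=2: not 2>2, res = 0+2 = 2
j=3,i=2: 3>2, res = 2+1 = 3
j=3,i=3: not 3>3, res = 3+2 = 5
j=4,i=2: 4>2, res = 5+2 = 7
j=4,i=3: 4>3, res = 7+1 = 8
j=4,i=4: not 4>4, res = 8+2 = 10
j=5,i=2: 5>2, res = 10+3 = 13
j=5,i=3: 5>3, res = 13+2 = 15
j=5,i=4: 5>4, res = 15+1 = 16
j=5,i=5: not 5>5, res = 16+2 = 18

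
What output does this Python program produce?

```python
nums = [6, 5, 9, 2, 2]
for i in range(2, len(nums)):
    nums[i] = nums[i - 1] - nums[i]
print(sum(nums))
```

i=2: nums[2] = 5-9 = -4 → [6, 5, -4, 2, 2]
i=3: nums[3] = (-4)-2 = -6 → [6, 5, -4, -6, 2]
i=4: nums[4] = (-6)-2 = -8 → [6, 5, -4, -6, -8]
sum = -7

-7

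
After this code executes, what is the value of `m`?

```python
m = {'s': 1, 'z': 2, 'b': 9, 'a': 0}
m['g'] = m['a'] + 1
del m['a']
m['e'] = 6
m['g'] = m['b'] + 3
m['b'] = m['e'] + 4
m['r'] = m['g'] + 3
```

m['g'] = m['a']+1 = 1 → {'s': 1, 'z': 2, 'b': 9, 'a': 0, 'g': 1}
del 'a' → {'s': 1, 'z': 2, 'b': 9, 'g': 1}
m['e'] = 6 → {'s': 1, 'z': 2, 'b': 9, 'g': 1, 'e': 6}
m['g'] = m['b']+3 = 12 → {'s': 1, 'z': 2, 'b': 9, 'g': 12, 'e': 6}
m['b'] = m['e']+4 = 10 → {'s': 1, 'z': 2, 'b': 10, 'g': 12, 'e': 6}
m['r'] = m['g']+3 = 15 → {'s': 1, 'z': 2, 'b': 10, 'g': 12, 'e': 6, 'r': 15}

{'s': 1, 'z': 2, 'b': 10, 'g': 12, 'e': 6, 'r': 15}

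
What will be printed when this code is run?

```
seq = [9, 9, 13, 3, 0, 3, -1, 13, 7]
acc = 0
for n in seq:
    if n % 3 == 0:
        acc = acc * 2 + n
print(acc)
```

231

n=9: %3==0, acc = 0*2+9 = 9
n=9: %3==0, acc = 9*2+9 = 27
n=13: not %3==0
n=3: %3==0, acc = 27*2+3 = 57
n=0: %3==0, acc = 57*2+0 = 114
n=3: %3==0, acc = 114*2+3 = 231
n=-1: not %3==0
n=13: not %3==0
n=7: not %3==0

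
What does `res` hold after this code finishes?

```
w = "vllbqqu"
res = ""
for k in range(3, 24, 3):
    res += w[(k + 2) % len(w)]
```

k=3: add w[5]='q' → 'q'
k=6: add w[1]='l' → 'ql'
k=9: add w[4]='q' → 'qlq'
k=12: add w[0]='v' → 'qlqv'
k=15: add w[3]='b' → 'qlqvb'
k=18: add w[6]='u' → 'qlqvbu'
k=21: add w[2]='l' → 'qlqvbul'

'qlqvbul'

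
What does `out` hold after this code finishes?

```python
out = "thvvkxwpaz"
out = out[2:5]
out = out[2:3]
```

'k'

slice [2:5] → 'vvk'
slice [2:3] → 'k'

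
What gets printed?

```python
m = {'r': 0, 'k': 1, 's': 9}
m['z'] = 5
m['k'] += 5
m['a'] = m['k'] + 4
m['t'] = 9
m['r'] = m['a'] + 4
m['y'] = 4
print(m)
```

{'r': 14, 'k': 6, 's': 9, 'z': 5, 'a': 10, 't': 9, 'y': 4}

m['z'] = 5 → {'r': 0, 'k': 1, 's': 9, 'z': 5}
m['k'] = 1+5 = 6 → {'r': 0, 'k': 6, 's': 9, 'z': 5}
m['a'] = m['k']+4 = 10 → {'r': 0, 'k': 6, 's': 9, 'z': 5, 'a': 10}
m['t'] = 9 → {'r': 0, 'k': 6, 's': 9, 'z': 5, 'a': 10, 't': 9}
m['r'] = m['a']+4 = 14 → {'r': 14, 'k': 6, 's': 9, 'z': 5, 'a': 10, 't': 9}
m['y'] = 4 → {'r': 14, 'k': 6, 's': 9, 'z': 5, 'a': 10, 't': 9, 'y': 4}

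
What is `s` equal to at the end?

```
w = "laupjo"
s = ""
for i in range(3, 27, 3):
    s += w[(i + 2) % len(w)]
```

'ouououou'

i=3: add w[5]='o' → 'o'
i=6: add w[2]='u' → 'ou'
i=9: add w[5]='o' → 'ouo'
i=12: add w[2]='u' → 'ouou'
i=15: add w[5]='o' → 'ououo'
i=18: add w[2]='u' → 'ououou'
i=21: add w[5]='o' → 'ouououo'
i=24: add w[2]='u' → 'ouououou'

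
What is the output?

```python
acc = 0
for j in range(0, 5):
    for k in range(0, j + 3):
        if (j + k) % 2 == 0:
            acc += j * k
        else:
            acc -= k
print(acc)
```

j=0,k=0: even sum, acc = 0+0 = 0
j=0,k=1: odd sum, acc = 0-1 = -1
j=0,k=2: even sum, acc = (-1)+0 = -1
j=1,k=0: odd sum, acc = (-1)-0 = -1
j=1,k=1: even sum, acc = (-1)+1 = 0
j=1,k=2: odd sum, acc = 0-2 = -2
j=1,k=3: even sum, acc = (-2)+3 = 1
j=2,k=0: even sum, acc = 1+0 = 1
j=2,k=1: odd sum, acc = 1-1 = 0
j=2,k=2: even sum, acc = 0+4 = 4
j=2,k=3: odd sum, acc = 4-3 = 1
j=2,k=4: even sum, acc = 1+8 = 9
j=3,k=0: odd sum, acc = 9-0 = 9
j=3,k=1: even sum, acc = 9+3 = 12
j=3,k=2: odd sum, acc = 12-2 = 10
j=3,k=3: even sum, acc = 10+9 = 19
j=3,k=4: odd sum, acc = 19-4 = 15
j=3,k=5: even sum, acc = 15+15 = 30
j=4,k=0: even sum, acc = 30+0 = 30
j=4,k=1: odd sum, acc = 30-1 = 29
j=4,k=2: even sum, acc = 29+8 = 37
j=4,k=3: odd sum, acc = 37-3 = 34
j=4,k=4: even sum, acc = 34+16 = 50
j=4,k=5: odd sum, acc = 50-5 = 45
j=4,k=6: even sum, acc = 45+24 = 69

69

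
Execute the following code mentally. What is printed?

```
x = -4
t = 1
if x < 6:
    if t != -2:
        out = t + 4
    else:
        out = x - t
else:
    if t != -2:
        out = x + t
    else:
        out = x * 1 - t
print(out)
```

5

x=-4, t=1
x < 6 is True; t != -2 is True
→ out = t + 4 = 5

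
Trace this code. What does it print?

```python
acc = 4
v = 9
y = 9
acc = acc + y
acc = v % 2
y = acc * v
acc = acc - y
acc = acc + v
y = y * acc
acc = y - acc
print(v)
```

9

acc = 4+9 = 13
acc = 9%2 = 1
y = 1*9 = 9
acc = 1-9 = -8
acc = (-8)+9 = 1
y = 9*1 = 9
acc = 9-1 = 8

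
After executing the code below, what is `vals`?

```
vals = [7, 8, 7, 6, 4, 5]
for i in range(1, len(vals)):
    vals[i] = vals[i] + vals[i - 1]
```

[7, 15, 22, 28, 32, 37]

i=1: vals[1] = 8+7 = 15 → [7, 15, 7, 6, 4, 5]
i=2: vals[2] = 7+15 = 22 → [7, 15, 22, 6, 4, 5]
i=3: vals[3] = 6+22 = 28 → [7, 15, 22, 28, 4, 5]
i=4: vals[4] = 4+28 = 32 → [7, 15, 22, 28, 32, 5]
i=5: vals[5] = 5+32 = 37 → [7, 15, 22, 28, 32, 37]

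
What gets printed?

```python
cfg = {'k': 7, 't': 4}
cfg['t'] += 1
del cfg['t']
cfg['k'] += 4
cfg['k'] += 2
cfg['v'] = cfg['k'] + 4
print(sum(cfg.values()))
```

cfg['t'] = 4+1 = 5 → {'k': 7, 't': 5}
del 't' → {'k': 7}
cfg['k'] = 7+4 = 11 → {'k': 11}
cfg['k'] = 11+2 = 13 → {'k': 13}
cfg['v'] = cfg['k']+4 = 17 → {'k': 13, 'v': 17}
sum of values = 30

30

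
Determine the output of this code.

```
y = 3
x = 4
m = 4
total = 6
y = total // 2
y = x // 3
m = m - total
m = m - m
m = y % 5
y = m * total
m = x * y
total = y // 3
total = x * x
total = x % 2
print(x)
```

4

y = 6//2 = 3
y = 4//3 = 1
m = 4-6 = -2
m = (-2)-(-2) = 0
m = 1%5 = 1
y = 1*6 = 6
m = 4*6 = 24
total = 6//3 = 2
total = 4*4 = 16
total = 4%2 = 0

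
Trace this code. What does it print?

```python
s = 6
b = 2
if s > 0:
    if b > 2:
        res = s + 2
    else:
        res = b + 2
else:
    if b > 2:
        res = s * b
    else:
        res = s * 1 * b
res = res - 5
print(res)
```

s=6, b=2
s > 0 is True; b > 2 is False
→ res = b + 2 = 4
res = 4-5 = -1

-1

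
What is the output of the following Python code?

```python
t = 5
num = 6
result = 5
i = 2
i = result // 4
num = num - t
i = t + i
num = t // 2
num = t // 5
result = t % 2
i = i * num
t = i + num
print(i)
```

i = 5//4 = 1
num = 6-5 = 1
i = 5+1 = 6
num = 5//2 = 2
num = 5//5 = 1
result = 5%2 = 1
i = 6*1 = 6
t = 6+1 = 7

6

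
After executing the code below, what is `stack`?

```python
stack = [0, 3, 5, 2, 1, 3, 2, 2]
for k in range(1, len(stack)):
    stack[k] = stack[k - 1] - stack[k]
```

[0, -3, -8, -10, -11, -14, -16, -18]

k=1: stack[1] = 0-3 = -3 → [0, -3, 5, 2, 1, 3, 2, 2]
k=2: stack[2] = (-3)-5 = -8 → [0, -3, -8, 2, 1, 3, 2, 2]
k=3: stack[3] = (-8)-2 = -10 → [0, -3, -8, -10, 1, 3, 2, 2]
k=4: stack[4] = (-10)-1 = -11 → [0, -3, -8, -10, -11, 3, 2, 2]
k=5: stack[5] = (-11)-3 = -14 → [0, -3, -8, -10, -11, -14, 2, 2]
k=6: stack[6] = (-14)-2 = -16 → [0, -3, -8, -10, -11, -14, -16, 2]
k=7: stack[7] = (-16)-2 = -18 → [0, -3, -8, -10, -11, -14, -16, -18]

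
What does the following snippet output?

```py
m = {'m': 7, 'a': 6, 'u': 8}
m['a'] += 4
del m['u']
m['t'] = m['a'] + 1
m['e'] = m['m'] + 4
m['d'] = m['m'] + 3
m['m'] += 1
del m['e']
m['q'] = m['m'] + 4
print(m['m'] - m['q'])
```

-4

m['a'] = 6+4 = 10 → {'m': 7, 'a': 10, 'u': 8}
del 'u' → {'m': 7, 'a': 10}
m['t'] = m['a']+1 = 11 → {'m': 7, 'a': 10, 't': 11}
m['e'] = m['m']+4 = 11 → {'m': 7, 'a': 10, 't': 11, 'e': 11}
m['d'] = m['m']+3 = 10 → {'m': 7, 'a': 10, 't': 11, 'e': 11, 'd': 10}
m['m'] = 7+1 = 8 → {'m': 8, 'a': 10, 't': 11, 'e': 11, 'd': 10}
del 'e' → {'m': 8, 'a': 10, 't': 11, 'd': 10}
m['q'] = m['m']+4 = 12 → {'m': 8, 'a': 10, 't': 11, 'd': 10, 'q': 12}
m['m']-m['q'] = 8-12 = -4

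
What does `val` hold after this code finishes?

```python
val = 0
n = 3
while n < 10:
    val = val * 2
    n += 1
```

n=3: val = 0*2 = 0
n=4: val = 0*2 = 0
n=5: val = 0*2 = 0
n=6: val = 0*2 = 0
n=7: val = 0*2 = 0
n=8: val = 0*2 = 0
n=9: val = 0*2 = 0

0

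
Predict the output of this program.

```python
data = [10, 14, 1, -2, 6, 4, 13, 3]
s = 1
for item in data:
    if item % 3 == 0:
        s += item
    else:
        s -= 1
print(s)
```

item=10: not %3==0, s = 1-1 = 0
item=14: not %3==0, s = 0-1 = -1
item=1: not %3==0, s = (-1)-1 = -2
item=-2: not %3==0, s = (-2)-1 = -3
item=6: %3==0, s = (-3)+6 = 3
item=4: not %3==0, s = 3-1 = 2
item=13: not %3==0, s = 2-1 = 1
item=3: %3==0, s = 1+3 = 4

4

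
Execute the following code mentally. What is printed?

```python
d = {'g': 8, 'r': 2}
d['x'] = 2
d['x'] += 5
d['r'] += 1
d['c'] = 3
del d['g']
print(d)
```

d['x'] = 2 → {'g': 8, 'r': 2, 'x': 2}
d['x'] = 2+5 = 7 → {'g': 8, 'r': 2, 'x': 7}
d['r'] = 2+1 = 3 → {'g': 8, 'r': 3, 'x': 7}
d['c'] = 3 → {'g': 8, 'r': 3, 'x': 7, 'c': 3}
del 'g' → {'r': 3, 'x': 7, 'c': 3}

{'r': 3, 'x': 7, 'c': 3}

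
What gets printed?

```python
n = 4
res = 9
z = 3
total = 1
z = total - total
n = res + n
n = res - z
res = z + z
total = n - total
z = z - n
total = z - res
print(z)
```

-9

z = 1-1 = 0
n = 9+4 = 13
n = 9-0 = 9
res = 0+0 = 0
total = 9-1 = 8
z = 0-9 = -9
total = (-9)-0 = -9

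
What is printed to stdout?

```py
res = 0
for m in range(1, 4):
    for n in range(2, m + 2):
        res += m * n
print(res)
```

m=1,n=2: res = 0+2 = 2
m=2,n=2: res = 2+4 = 6
m=2,n=3: res = 6+6 = 12
m=3,n=2: res = 12+6 = 18
m=3,n=3: res = 18+9 = 27
m=3,n=4: res = 27+12 = 39

39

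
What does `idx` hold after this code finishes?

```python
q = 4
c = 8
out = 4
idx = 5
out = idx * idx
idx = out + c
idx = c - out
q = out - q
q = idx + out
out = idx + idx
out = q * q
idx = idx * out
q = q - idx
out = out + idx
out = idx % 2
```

-1088

out = 5*5 = 25
idx = 25+8 = 33
idx = 8-25 = -17
q = 25-4 = 21
q = (-17)+25 = 8
out = (-17)+(-17) = -34
out = 8*8 = 64
idx = (-17)*64 = -1088
q = 8-(-1088) = 1096
out = 64+(-1088) = -1024
out = (-1088)%2 = 0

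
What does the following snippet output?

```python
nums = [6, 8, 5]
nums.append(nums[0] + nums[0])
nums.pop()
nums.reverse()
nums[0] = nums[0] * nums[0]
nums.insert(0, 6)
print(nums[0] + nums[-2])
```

append nums[0]+nums[0] = 6+6 = 12 → [6, 8, 5, 12]
pop() removes 12 → [6, 8, 5]
reverse → [5, 8, 6]
nums[0] = nums[0]*nums[0] = 5*5 = 25 → [25, 8, 6]
insert 6 at 0 → [6, 25, 8, 6]
nums[0]+nums[-2] = 6+8 = 14

14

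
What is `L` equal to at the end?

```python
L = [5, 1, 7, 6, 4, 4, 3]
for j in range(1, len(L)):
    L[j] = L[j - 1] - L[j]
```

j=1: L[1] = 5-1 = 4 → [5, 4, 7, 6, 4, 4, 3]
j=2: L[2] = 4-7 = -3 → [5, 4, -3, 6, 4, 4, 3]
j=3: L[3] = (-3)-6 = -9 → [5, 4, -3, -9, 4, 4, 3]
j=4: L[4] = (-9)-4 = -13 → [5, 4, -3, -9, -13, 4, 3]
j=5: L[5] = (-13)-4 = -17 → [5, 4, -3, -9, -13, -17, 3]
j=6: L[6] = (-17)-3 = -20 → [5, 4, -3, -9, -13, -17, -20]

[5, 4, -3, -9, -13, -17, -20]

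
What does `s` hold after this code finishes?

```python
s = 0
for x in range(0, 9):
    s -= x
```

-36

x=0: s = 0-0 = 0
x=1: s = 0-1 = -1
x=2: s = (-1)-2 = -3
x=3: s = (-3)-3 = -6
x=4: s = (-6)-4 = -10
x=5: s = (-10)-5 = -15
x=6: s = (-15)-6 = -21
x=7: s = (-21)-7 = -28
x=8: s = (-28)-8 = -36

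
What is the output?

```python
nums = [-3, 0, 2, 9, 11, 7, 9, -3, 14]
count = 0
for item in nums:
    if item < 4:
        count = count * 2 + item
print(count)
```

-23

item=-3: <4, count = 0*2+(-3) = -3
item=0: <4, count = (-3)*2+0 = -6
item=2: <4, count = (-6)*2+2 = -10
item=9: not <4
item=11: not <4
item=7: not <4
item=9: not <4
item=-3: <4, count = (-10)*2+(-3) = -23
item=14: not <4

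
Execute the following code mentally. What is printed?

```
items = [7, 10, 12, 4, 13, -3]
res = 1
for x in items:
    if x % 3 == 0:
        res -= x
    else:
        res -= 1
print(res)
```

-12

x=7: not %3==0, res = 1-1 = 0
x=10: not %3==0, res = 0-1 = -1
x=12: %3==0, res = (-1)-12 = -13
x=4: not %3==0, res = (-13)-1 = -14
x=13: not %3==0, res = (-14)-1 = -15
x=-3: %3==0, res = (-15)-(-3) = -12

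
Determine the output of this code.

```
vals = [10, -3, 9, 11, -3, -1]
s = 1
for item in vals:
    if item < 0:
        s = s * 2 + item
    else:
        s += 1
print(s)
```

5

item=10: not <0, s = 1+1 = 2
item=-3: <0, s = 2*2+(-3) = 1
item=9: not <0, s = 1+1 = 2
item=11: not <0, s = 2+1 = 3
item=-3: <0, s = 3*2+(-3) = 3
item=-1: <0, s = 3*2+(-1) = 5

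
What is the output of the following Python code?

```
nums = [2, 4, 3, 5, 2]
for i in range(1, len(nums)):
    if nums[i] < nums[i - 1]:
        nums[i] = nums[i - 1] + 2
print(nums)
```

[2, 4, 6, 8, 10]

i=1: 4>=2, unchanged → [2, 4, 3, 5, 2]
i=2: 3<4, nums[2] = 4+2 = 6 → [2, 4, 6, 5, 2]
i=3: 5<6, nums[3] = 6+2 = 8 → [2, 4, 6, 8, 2]
i=4: 2<8, nums[4] = 8+2 = 10 → [2, 4, 6, 8, 10]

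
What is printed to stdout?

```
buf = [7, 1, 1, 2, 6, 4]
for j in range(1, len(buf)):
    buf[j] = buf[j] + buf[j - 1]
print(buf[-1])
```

21

j=1: buf[1] = 1+7 = 8 → [7, 8, 1, 2, 6, 4]
j=2: buf[2] = 1+8 = 9 → [7, 8, 9, 2, 6, 4]
j=3: buf[3] = 2+9 = 11 → [7, 8, 9, 11, 6, 4]
j=4: buf[4] = 6+11 = 17 → [7, 8, 9, 11, 17, 4]
j=5: buf[5] = 4+17 = 21 → [7, 8, 9, 11, 17, 21]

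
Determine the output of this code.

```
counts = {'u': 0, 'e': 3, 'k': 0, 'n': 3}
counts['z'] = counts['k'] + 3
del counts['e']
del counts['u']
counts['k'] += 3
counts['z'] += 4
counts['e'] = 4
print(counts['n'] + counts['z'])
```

counts['z'] = counts['k']+3 = 3 → {'u': 0, 'e': 3, 'k': 0, 'n': 3, 'z': 3}
del 'e' → {'u': 0, 'k': 0, 'n': 3, 'z': 3}
del 'u' → {'k': 0, 'n': 3, 'z': 3}
counts['k'] = 0+3 = 3 → {'k': 3, 'n': 3, 'z': 3}
counts['z'] = 3+4 = 7 → {'k': 3, 'n': 3, 'z': 7}
counts['e'] = 4 → {'k': 3, 'n': 3, 'z': 7, 'e': 4}
counts['n']+counts['z'] = 3+7 = 10

10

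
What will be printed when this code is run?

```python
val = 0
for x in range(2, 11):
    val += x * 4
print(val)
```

216

x=2: val = 0+2*4 = 8
x=3: val = 8+3*4 = 20
x=4: val = 20+4*4 = 36
x=5: val = 36+5*4 = 56
x=6: val = 56+6*4 = 80
x=7: val = 80+7*4 = 108
x=8: val = 108+8*4 = 140
x=9: val = 140+9*4 = 176
x=10: val = 176+10*4 = 216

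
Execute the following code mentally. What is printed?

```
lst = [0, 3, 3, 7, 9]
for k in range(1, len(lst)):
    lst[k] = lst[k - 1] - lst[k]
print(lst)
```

k=1: lst[1] = 0-3 = -3 → [0, -3, 3, 7, 9]
k=2: lst[2] = (-3)-3 = -6 → [0, -3, -6, 7, 9]
k=3: lst[3] = (-6)-7 = -13 → [0, -3, -6, -13, 9]
k=4: lst[4] = (-13)-9 = -22 → [0, -3, -6, -13, -22]

[0, -3, -6, -13, -22]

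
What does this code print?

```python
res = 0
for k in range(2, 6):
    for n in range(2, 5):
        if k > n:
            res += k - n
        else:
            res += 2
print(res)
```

22

k=2,n=2: not 2>2, res = 0+2 = 2
k=2,n=3: not 2>3, res = 2+2 = 4
k=2,n=4: not 2>4, res = 4+2 = 6
k=3,n=2: 3>2, res = 6+1 = 7
k=3,n=3: not 3>3, res = 7+2 = 9
k=3,n=4: not 3>4, res = 9+2 = 11
k=4,n=2: 4>2, res = 11+2 = 13
k=4,n=3: 4>3, res = 13+1 = 14
k=4,n=4: not 4>4, res = 14+2 = 16
k=5,n=2: 5>2, res = 16+3 = 19
k=5,n=3: 5>3, res = 19+2 = 21
k=5,n=4: 5>4, res = 21+1 = 22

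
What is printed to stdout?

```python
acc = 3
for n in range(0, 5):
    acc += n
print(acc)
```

13

n=0: acc = 3+0 = 3
n=1: acc = 3+1 = 4
n=2: acc = 4+2 = 6
n=3: acc = 6+3 = 9
n=4: acc = 9+4 = 13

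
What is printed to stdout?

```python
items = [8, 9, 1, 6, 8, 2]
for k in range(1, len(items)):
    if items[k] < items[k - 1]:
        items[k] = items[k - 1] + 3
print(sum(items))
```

k=1: 9>=8, unchanged → [8, 9, 1, 6, 8, 2]
k=2: 1<9, items[2] = 9+3 = 12 → [8, 9, 12, 6, 8, 2]
k=3: 6<12, items[3] = 12+3 = 15 → [8, 9, 12, 15, 8, 2]
k=4: 8<15, items[4] = 15+3 = 18 → [8, 9, 12, 15, 18, 2]
k=5: 2<18, items[5] = 18+3 = 21 → [8, 9, 12, 15, 18, 21]
sum = 83

83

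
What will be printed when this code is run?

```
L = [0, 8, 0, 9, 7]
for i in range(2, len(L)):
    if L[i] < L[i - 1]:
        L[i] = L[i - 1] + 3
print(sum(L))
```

i=2: 0<8, L[2] = 8+3 = 11 → [0, 8, 11, 9, 7]
i=3: 9<11, L[3] = 11+3 = 14 → [0, 8, 11, 14, 7]
i=4: 7<14, L[4] = 14+3 = 17 → [0, 8, 11, 14, 17]
sum = 50

50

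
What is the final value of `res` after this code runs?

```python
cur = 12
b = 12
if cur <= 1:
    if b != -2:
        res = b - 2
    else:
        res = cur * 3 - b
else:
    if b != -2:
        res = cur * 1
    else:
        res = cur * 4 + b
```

12

cur=12, b=12
cur <= 1 is False; b != -2 is True
→ res = cur * 1 = 12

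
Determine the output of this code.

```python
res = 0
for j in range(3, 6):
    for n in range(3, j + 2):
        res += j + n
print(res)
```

75

j=3,n=3: res = 0+6 = 6
j=3,n=4: res = 6+7 = 13
j=4,n=3: res = 13+7 = 20
j=4,n=4: res = 20+8 = 28
j=4,n=5: res = 28+9 = 37
j=5,n=3: res = 37+8 = 45
j=5,n=4: res = 45+9 = 54
j=5,n=5: res = 54+10 = 64
j=5,n=6: res = 64+11 = 75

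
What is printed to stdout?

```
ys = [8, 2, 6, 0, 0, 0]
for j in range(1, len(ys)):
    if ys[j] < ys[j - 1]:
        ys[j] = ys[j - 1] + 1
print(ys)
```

j=1: 2<8, ys[1] = 8+1 = 9 → [8, 9, 6, 0, 0, 0]
j=2: 6<9, ys[2] = 9+1 = 10 → [8, 9, 10, 0, 0, 0]
j=3: 0<10, ys[3] = 10+1 = 11 → [8, 9, 10, 11, 0, 0]
j=4: 0<11, ys[4] = 11+1 = 12 → [8, 9, 10, 11, 12, 0]
j=5: 0<12, ys[5] = 12+1 = 13 → [8, 9, 10, 11, 12, 13]

[8, 9, 10, 11, 12, 13]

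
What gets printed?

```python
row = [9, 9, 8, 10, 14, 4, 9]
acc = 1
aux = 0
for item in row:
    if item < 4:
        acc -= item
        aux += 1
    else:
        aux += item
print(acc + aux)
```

item=9: not <4; aux=9
item=9: not <4; aux=18
item=8: not <4; aux=26
item=10: not <4; aux=36
item=14: not <4; aux=50
item=4: not <4; aux=54
item=9: not <4; aux=63
acc+aux = 1+63 = 64

64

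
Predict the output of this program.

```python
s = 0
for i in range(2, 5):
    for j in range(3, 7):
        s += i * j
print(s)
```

i=2,j=3: s = 0+6 = 6
i=2,j=4: s = 6+8 = 14
i=2,j=5: s = 14+10 = 24
i=2,j=6: s = 24+12 = 36
i=3,j=3: s = 36+9 = 45
i=3,j=4: s = 45+12 = 57
i=3,j=5: s = 57+15 = 72
i=3,j=6: s = 72+18 = 90
i=4,j=3: s = 90+12 = 102
i=4,j=4: s = 102+16 = 118
i=4,j=5: s = 118+20 = 138
i=4,j=6: s = 138+24 = 162

162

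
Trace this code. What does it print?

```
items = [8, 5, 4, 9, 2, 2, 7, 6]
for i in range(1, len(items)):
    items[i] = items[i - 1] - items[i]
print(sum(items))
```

i=1: items[1] = 8-5 = 3 → [8, 3, 4, 9, 2, 2, 7, 6]
i=2: items[2] = 3-4 = -1 → [8, 3, -1, 9, 2, 2, 7, 6]
i=3: items[3] = (-1)-9 = -10 → [8, 3, -1, -10, 2, 2, 7, 6]
i=4: items[4] = (-10)-2 = -12 → [8, 3, -1, -10, -12, 2, 7, 6]
i=5: items[5] = (-12)-2 = -14 → [8, 3, -1, -10, -12, -14, 7, 6]
i=6: items[6] = (-14)-7 = -21 → [8, 3, -1, -10, -12, -14, -21, 6]
i=7: items[7] = (-21)-6 = -27 → [8, 3, -1, -10, -12, -14, -21, -27]
sum = -74

-74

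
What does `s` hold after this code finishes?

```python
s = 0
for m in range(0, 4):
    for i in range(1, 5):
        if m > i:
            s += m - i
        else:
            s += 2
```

30

m=0,i=1: not 0>1, s = 0+2 = 2
m=0,i=2: not 0>2, s = 2+2 = 4
m=0,i=3: not 0>3, s = 4+2 = 6
m=0,i=4: not 0>4, s = 6+2 = 8
m=1,i=1: not 1>1, s = 8+2 = 10
m=1,i=2: not 1>2, s = 10+2 = 12
m=1,i=3: not 1>3, s = 12+2 = 14
m=1,i=4: not 1>4, s = 14+2 = 16
m=2,i=1: 2>1, s = 16+1 = 17
m=2,i=2: not 2>2, s = 17+2 = 19
m=2,i=3: not 2>3, s = 19+2 = 21
m=2,i=4: not 2>4, s = 21+2 = 23
m=3,i=1: 3>1, s = 23+2 = 25
m=3,i=2: 3>2, s = 25+1 = 26
m=3,i=3: not 3>3, s = 26+2 = 28
m=3,i=4: not 3>4, s = 28+2 = 30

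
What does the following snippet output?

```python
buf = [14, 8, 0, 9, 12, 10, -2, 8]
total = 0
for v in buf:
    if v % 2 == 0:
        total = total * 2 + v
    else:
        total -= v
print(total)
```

1148

v=14: even, total = 0*2+14 = 14
v=8: even, total = 14*2+8 = 36
v=0: even, total = 36*2+0 = 72
v=9: not even, total = 72-9 = 63
v=12: even, total = 63*2+12 = 138
v=10: even, total = 138*2+10 = 286
v=-2: even, total = 286*2+(-2) = 570
v=8: even, total = 570*2+8 = 1148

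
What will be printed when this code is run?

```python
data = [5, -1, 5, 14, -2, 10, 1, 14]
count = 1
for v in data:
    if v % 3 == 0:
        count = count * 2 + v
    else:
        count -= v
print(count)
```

-45

v=5: not %3==0, count = 1-5 = -4
v=-1: not %3==0, count = (-4)-(-1) = -3
v=5: not %3==0, count = (-3)-5 = -8
v=14: not %3==0, count = (-8)-14 = -22
v=-2: not %3==0, count = (-22)-(-2) = -20
v=10: not %3==0, count = (-20)-10 = -30
v=1: not %3==0, count = (-30)-1 = -31
v=14: not %3==0, count = (-31)-14 = -45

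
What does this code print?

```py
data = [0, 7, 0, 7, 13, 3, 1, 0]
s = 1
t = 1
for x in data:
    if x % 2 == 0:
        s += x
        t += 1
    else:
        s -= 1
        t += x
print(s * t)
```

x=0: even, s = 1+0 = 1; t=2
x=7: not even, s = 1-1 = 0; t=9
x=0: even, s = 0+0 = 0; t=10
x=7: not even, s = 0-1 = -1; t=17
x=13: not even, s = (-1)-1 = -2; t=30
x=3: not even, s = (-2)-1 = -3; t=33
x=1: not even, s = (-3)-1 = -4; t=34
x=0: even, s = (-4)+0 = -4; t=35
s*t = (-4)*35 = -140

-140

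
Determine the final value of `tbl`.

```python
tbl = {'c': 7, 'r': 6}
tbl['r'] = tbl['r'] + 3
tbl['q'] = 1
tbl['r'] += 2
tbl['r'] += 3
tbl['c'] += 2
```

tbl['r'] = tbl['r']+3 = 9 → {'c': 7, 'r': 9}
tbl['q'] = 1 → {'c': 7, 'r': 9, 'q': 1}
tbl['r'] = 9+2 = 11 → {'c': 7, 'r': 11, 'q': 1}
tbl['r'] = 11+3 = 14 → {'c': 7, 'r': 14, 'q': 1}
tbl['c'] = 7+2 = 9 → {'c': 9, 'r': 14, 'q': 1}

{'c': 9, 'r': 14, 'q': 1}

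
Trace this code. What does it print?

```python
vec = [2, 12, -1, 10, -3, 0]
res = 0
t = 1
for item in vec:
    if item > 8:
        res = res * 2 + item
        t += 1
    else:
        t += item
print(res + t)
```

item=2: not >8; t=3
item=12: >8, res = 0*2+12 = 12; t=4
item=-1: not >8; t=3
item=10: >8, res = 12*2+10 = 34; t=4
item=-3: not >8; t=1
item=0: not >8; t=1
res+t = 34+1 = 35

35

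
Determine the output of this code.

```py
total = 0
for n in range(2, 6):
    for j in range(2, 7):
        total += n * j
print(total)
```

280

n=2,j=2: total = 0+4 = 4
n=2,j=3: total = 4+6 = 10
n=2,j=4: total = 10+8 = 18
n=2,j=5: total = 18+10 = 28
n=2,j=6: total = 28+12 = 40
n=3,j=2: total = 40+6 = 46
n=3,j=3: total = 46+9 = 55
n=3,j=4: total = 55+12 = 67
n=3,j=5: total = 67+15 = 82
n=3,j=6: total = 82+18 = 100
n=4,j=2: total = 100+8 = 108
n=4,j=3: total = 108+12 = 120
n=4,j=4: total = 120+16 = 136
n=4,j=5: total = 136+20 = 156
n=4,j=6: total = 156+24 = 180
n=5,j=2: total = 180+10 = 190
n=5,j=3: total = 190+15 = 205
n=5,j=4: total = 205+20 = 225
n=5,j=5: total = 225+25 = 250
n=5,j=6: total = 250+30 = 280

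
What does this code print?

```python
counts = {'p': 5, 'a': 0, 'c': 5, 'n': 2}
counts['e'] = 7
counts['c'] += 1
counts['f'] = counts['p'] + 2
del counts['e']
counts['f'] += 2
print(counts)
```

{'p': 5, 'a': 0, 'c': 6, 'n': 2, 'f': 9}

counts['e'] = 7 → {'p': 5, 'a': 0, 'c': 5, 'n': 2, 'e': 7}
counts['c'] = 5+1 = 6 → {'p': 5, 'a': 0, 'c': 6, 'n': 2, 'e': 7}
counts['f'] = counts['p']+2 = 7 → {'p': 5, 'a': 0, 'c': 6, 'n': 2, 'e': 7, 'f': 7}
del 'e' → {'p': 5, 'a': 0, 'c': 6, 'n': 2, 'f': 7}
counts['f'] = 7+2 = 9 → {'p': 5, 'a': 0, 'c': 6, 'n': 2, 'f': 9}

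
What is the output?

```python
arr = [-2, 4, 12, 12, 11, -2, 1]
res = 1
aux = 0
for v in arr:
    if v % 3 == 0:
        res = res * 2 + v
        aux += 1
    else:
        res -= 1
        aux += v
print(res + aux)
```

v=-2: not %3==0, res = 1-1 = 0; aux=-2
v=4: not %3==0, res = 0-1 = -1; aux=2
v=12: %3==0, res = (-1)*2+12 = 10; aux=3
v=12: %3==0, res = 10*2+12 = 32; aux=4
v=11: not %3==0, res = 32-1 = 31; aux=15
v=-2: not %3==0, res = 31-1 = 30; aux=13
v=1: not %3==0, res = 30-1 = 29; aux=14
res+aux = 29+14 = 43

43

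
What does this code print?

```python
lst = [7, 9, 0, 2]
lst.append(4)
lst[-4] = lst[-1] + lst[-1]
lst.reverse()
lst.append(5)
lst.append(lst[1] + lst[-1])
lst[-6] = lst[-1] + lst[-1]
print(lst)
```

[4, 14, 0, 8, 7, 5, 7]

append 4 → [7, 9, 0, 2, 4]
lst[-4] = lst[-1]+lst[-1] = 4+4 = 8 → [7, 8, 0, 2, 4]
reverse → [4, 2, 0, 8, 7]
append 5 → [4, 2, 0, 8, 7, 5]
append lst[1]+lst[-1] = 2+5 = 7 → [4, 2, 0, 8, 7, 5, 7]
lst[-6] = lst[-1]+lst[-1] = 7+7 = 14 → [4, 14, 0, 8, 7, 5, 7]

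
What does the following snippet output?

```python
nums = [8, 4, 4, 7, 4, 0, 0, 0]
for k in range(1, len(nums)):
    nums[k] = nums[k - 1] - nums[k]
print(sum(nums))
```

k=1: nums[1] = 8-4 = 4 → [8, 4, 4, 7, 4, 0, 0, 0]
k=2: nums[2] = 4-4 = 0 → [8, 4, 0, 7, 4, 0, 0, 0]
k=3: nums[3] = 0-7 = -7 → [8, 4, 0, -7, 4, 0, 0, 0]
k=4: nums[4] = (-7)-4 = -11 → [8, 4, 0, -7, -11, 0, 0, 0]
k=5: nums[5] = (-11)-0 = -11 → [8, 4, 0, -7, -11, -11, 0, 0]
k=6: nums[6] = (-11)-0 = -11 → [8, 4, 0, -7, -11, -11, -11, 0]
k=7: nums[7] = (-11)-0 = -11 → [8, 4, 0, -7, -11, -11, -11, -11]
sum = -39

-39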